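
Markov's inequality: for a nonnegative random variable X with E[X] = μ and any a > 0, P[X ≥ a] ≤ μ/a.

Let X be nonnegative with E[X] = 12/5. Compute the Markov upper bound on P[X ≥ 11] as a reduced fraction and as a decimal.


μ = E[X] = 12/5, a = 11.
Markov: P[X ≥ 11] ≤ μ/a = (12/5)/11 = 12/55.
Numerically: ≈ 0.21818.
(Since a = 11 > μ = 2.40000, the bound 12/55 is < 1 and informative.)

P[X ≥ 11] ≤ 12/55 ≈ 0.21818.


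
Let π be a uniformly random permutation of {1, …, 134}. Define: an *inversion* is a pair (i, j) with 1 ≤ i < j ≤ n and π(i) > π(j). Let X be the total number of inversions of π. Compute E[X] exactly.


Write X = Σ X_I over the C(134, 2) = 8911 pairs i < j, with X_I the indicator of one inversion.
There are 8911 indicators.
For each fixed pair i < j, the values π(i) and π(j) are two distinct elements of {1, …, 134} in uniformly random order; by symmetry P[π(i) > π(j)] = 1/2.
By linearity: E[X] = 8911 · (1/2) = C(134, 2) · (1/2) = 8911/2 = 8911/2 ≈ 4455.500.

E[X] = 8911/2 = 4455.500.


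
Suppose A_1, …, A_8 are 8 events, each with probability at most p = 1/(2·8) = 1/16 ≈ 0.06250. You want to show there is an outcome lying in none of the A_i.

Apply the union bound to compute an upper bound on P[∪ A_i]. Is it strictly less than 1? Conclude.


Union bound: P[∪_{i=1}^{8} A_i] ≤ Σ_i P[A_i] ≤ 8·p = 8·(1/16) = 1/2.
Numerically: 1/2 ≈ 0.50000.
Is 1/2 < 1? YES.
Since P[∪ A_i] ≤ 1/2 < 1, the complement has P[∩ A_i^c] ≥ 1 − 1/2 = 1/2 > 0, so some outcome avoids every A_i.

8·p = 1/2 ≈ 0.50000; existence CERTIFIED by the union bound.


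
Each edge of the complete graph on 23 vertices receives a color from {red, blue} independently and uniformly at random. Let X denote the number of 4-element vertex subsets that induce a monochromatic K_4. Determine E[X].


Let X = Σ_S X_S over the C(23, 4) = 8855 subsets S of size 4, where X_S = 1 if the K_4 on S is monochromatic.
For a fixed S, the K_4 on S has C(4, 2) = 6 edges. P[all 6 edges red] = (1/2)^6, and likewise for blue, so P[monochromatic] = 2·(1/2)^6 = 2^{1 − 6} = 1/32.
By linearity of expectation: E[X] = C(23, 4) · 2^{1 − 6} = 8855 · 1/32 = 8855/32.
Numerically: E[X] ≈ 276.71875.

E[X] = C(23,4)·2^(1−C(4,2)) = 8855/32 ≈ 276.71875.


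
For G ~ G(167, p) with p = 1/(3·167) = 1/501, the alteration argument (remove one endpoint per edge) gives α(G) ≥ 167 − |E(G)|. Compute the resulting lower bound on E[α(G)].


E[|E(G)|] = C(167, 2)·p = 13861 · (1/501) = 83/3.
E[α(G)] ≥ n − E[|E(G)|] = 167 − 83/3 = 418/3.
Numerically: ≈ 139.333333.
(This is only a lower bound; the true E[α(G)] may be larger.)

E[α(G)] ≥ 418/3 ≈ 139.333333.


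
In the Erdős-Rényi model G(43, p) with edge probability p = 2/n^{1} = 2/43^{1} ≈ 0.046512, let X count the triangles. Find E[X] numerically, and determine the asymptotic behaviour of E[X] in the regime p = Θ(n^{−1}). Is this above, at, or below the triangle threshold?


Number of potential triangles: C(43, 3) = 12341.
Each occurs with probability p³ ≈ (0.046512)³ ≈ 1.0062007e-04.
By linearity: E[X] = C(43, 3)·p³ ≈ 12341 · 1.0062007e-04 ≈ 1.24175.
Here α = 1, so p = 2/n is exactly at the triangle threshold p ~ 1/n. Asymptotically E[X] → c³/6 = 2³/6 = 4/3 ≈ 1.33333, a bounded constant. In this regime the triangle count is asymptotically Poisson(c³/6).

E[X] ≈ 1.24175; in regime p = Θ(1/n^{1}) E[X] stays bounded (at the triangle threshold p ~ 1/n).


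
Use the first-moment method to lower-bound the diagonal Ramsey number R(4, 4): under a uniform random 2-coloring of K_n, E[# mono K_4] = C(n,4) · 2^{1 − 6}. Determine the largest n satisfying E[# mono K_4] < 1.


We need C(n, 4) · 2^{1 − 6} < 1, i.e. C(n, 4) < 2^{6 − 1} = 32.
Check values of n near the boundary:
  n = 4: C(4, 4) = 1; 1 < 32? YES
  n = 5: C(5, 4) = 5; 5 < 32? YES
  n = 6: C(6, 4) = 15; 15 < 32? YES
  n = 7: C(7, 4) = 35; 35 < 32? NO
The largest n with C(n, 4) < 32 is n = 6 (where E[X] = 15/32 ≈ 0.469). Hence R(4, 4) > 6, i.e. R(4, 4) ≥ 7.

Largest n = 6; hence R(4, 4) > 6.


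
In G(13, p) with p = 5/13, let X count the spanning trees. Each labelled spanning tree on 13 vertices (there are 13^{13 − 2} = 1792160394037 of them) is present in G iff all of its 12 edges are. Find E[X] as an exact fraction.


K_13 has 13^{13 − 2} = 1792160394037 labelled spanning trees.
For each such spanning tree H, let X_H = 1 if all 12 edges of H are present in G. Then P[X_H = 1] = p^{12} = (5/13)^{12} = 244140625/23298085122481.
By linearity: E[X] = Σ_H E[X_H] = 1792160394037 · p^{12} = 1792160394037 · 244140625/23298085122481 = 244140625/13.
Numerically: E[X] ≈ 1.88e+07.

E[X] = 1792160394037 · (5/13)^{12} = 244140625/13 ≈ 1.88e+07.


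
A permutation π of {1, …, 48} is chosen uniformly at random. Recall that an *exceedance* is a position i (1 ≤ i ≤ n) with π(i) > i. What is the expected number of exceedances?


Write X = Σ_{i=1}^{48} X_i, where X_i = 1_{π(i) > i}.
For each fixed i, π(i) is uniform over {1, …, 48} (marginal of a uniform permutation), so P[π(i) > i] = (n − i)/n. Summing: Σ_{i=1}^{48} (n − i)/n = (0 + 1 + … + 47)/48 = 48(48 − 1)/(2·48) = (48 − 1)/2.
Hence E[X] = Σ_{i=1}^{48} (48 − i)/48 = 47/2 ≈ 23.50000.

E[X] = 47/2 = 23.50000.


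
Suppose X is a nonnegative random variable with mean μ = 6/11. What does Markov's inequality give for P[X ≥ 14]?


μ = E[X] = 6/11, a = 14.
Markov: P[X ≥ 14] ≤ μ/a = (6/11)/14 = 3/77.
Numerically: ≈ 0.03896.
(Since a = 14 > μ = 0.54545, the bound 3/77 is < 1 and informative.)

P[X ≥ 14] ≤ 3/77 ≈ 0.03896.


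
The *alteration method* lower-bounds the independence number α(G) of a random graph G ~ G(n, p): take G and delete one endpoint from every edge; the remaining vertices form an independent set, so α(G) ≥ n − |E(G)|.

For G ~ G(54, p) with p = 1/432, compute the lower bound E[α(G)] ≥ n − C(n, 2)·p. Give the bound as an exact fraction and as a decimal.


E[|E(G)|] = C(54, 2)·p = 1431 · (1/432) = 53/16.
E[α(G)] ≥ n − E[|E(G)|] = 54 − 53/16 = 811/16.
Numerically: ≈ 50.68750.
(This is only a lower bound; the true E[α(G)] may be larger.)

E[α(G)] ≥ 811/16 ≈ 50.68750.


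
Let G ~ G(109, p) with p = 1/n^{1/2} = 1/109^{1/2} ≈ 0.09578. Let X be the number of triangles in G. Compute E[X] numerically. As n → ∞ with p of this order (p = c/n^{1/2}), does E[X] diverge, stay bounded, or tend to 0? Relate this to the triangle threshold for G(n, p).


Number of potential triangles: C(109, 3) = 209934.
Each occurs with probability p³ ≈ (0.09578)³ ≈ 8.787397e-04.
By linearity: E[X] = C(109, 3)·p³ ≈ 209934 · 8.787397e-04 ≈ 184.4773.
Since α = 1/2 < 1, p = c/n^{1/2} ≫ 1/n is above the triangle threshold p ~ 1/n. Asymptotically E[X] ~ (c³/6)·n^{3(1−α)} = (1³/6)·n^{1.5} → ∞; triangles are abundant w.h.p.

E[X] ≈ 184.4773; in regime p = Θ(1/n^{1/2}) E[X] diverges (above the triangle threshold p ~ 1/n).


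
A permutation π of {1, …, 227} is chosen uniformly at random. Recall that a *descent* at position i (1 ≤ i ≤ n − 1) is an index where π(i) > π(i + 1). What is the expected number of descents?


Write X = Σ X_I over i = 1, …, 226, with X_I the indicator of one descent.
There are 226 indicators.
For each fixed i, the pair (π(i), π(i+1)) is a uniformly random ordered pair of distinct values from {1, …, 227}; by symmetry P[π(i) > π(i+1)] = 1/2.
By linearity: E[X] = 226 · (1/2) = (227 − 1) · (1/2) = 113 ≈ 113.0000.

E[X] = 113 = 113.0000.


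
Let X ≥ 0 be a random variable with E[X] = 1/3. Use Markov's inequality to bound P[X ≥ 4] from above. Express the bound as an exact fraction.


μ = E[X] = 1/3, a = 4.
Markov: P[X ≥ 4] ≤ μ/a = (1/3)/4 = 1/12.
Numerically: ≈ 0.083.
(Since a = 4 > μ = 0.333, the bound 1/12 is < 1 and informative.)

P[X ≥ 4] ≤ 1/12 ≈ 0.083.


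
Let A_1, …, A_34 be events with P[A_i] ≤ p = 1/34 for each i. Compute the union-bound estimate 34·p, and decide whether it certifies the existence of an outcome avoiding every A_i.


Union bound: P[∪_{i=1}^{34} A_i] ≤ Σ_i P[A_i] ≤ 34·p = 34·(1/34) = 1.
Numerically: 1 ≈ 1.000000.
Is 1 < 1? NO.
Since the bound 1 is ≥ 1, the union bound is uninformative here; it does NOT by itself certify existence.

34·p = 1 ≈ 1.000000; existence NOT certified by the union bound.


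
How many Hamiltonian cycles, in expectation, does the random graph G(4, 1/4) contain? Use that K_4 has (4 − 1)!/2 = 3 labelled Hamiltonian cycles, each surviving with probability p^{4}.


K_4 has (4 − 1)!/2 = 3 labelled Hamiltonian cycles.
For each such Hamiltonian cycle H, let X_H = 1 if all 4 edges of H are present in G. Then P[X_H = 1] = p^{4} = (1/4)^{4} = 1/256.
By linearity: E[X] = Σ_H E[X_H] = 3 · p^{4} = 3 · 1/256 = 3/256.
Numerically: E[X] ≈ 0.0117.

E[X] = 3 · (1/4)^{4} = 3/256 ≈ 0.0117.


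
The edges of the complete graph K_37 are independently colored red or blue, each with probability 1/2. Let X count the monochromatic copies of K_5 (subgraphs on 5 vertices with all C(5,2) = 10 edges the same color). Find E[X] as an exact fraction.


Let X = Σ_S X_S over the C(37, 5) = 435897 subsets S of size 5, where X_S = 1 if the K_5 on S is monochromatic.
For a fixed S, the K_5 on S has C(5, 2) = 10 edges. P[all 10 edges red] = (1/2)^10, and likewise for blue, so P[monochromatic] = 2·(1/2)^10 = 2^{1 − 10} = 1/512.
By linearity of expectation: E[X] = C(37, 5) · 2^{1 − 10} = 435897 · 1/512 = 435897/512.
Numerically: E[X] ≈ 851.36133.

E[X] = C(37,5)·2^(1−C(5,2)) = 435897/512 ≈ 851.36133.


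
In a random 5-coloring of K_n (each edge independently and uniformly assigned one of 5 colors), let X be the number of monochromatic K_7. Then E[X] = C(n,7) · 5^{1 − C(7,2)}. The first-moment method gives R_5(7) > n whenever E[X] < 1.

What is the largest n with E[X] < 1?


We need C(n, 7) · 5^{1 − 21} < 1, i.e. C(n, 7) < 5^{21 − 1} = 95367431640625.
Check values of n near the boundary:
  n = 335: C(335, 7) = 88202498238195; 88202498238195 < 95367431640625? YES
  n = 336: C(336, 7) = 90079147136880; 90079147136880 < 95367431640625? YES
  n = 337: C(337, 7) = 91989916924632; 91989916924632 < 95367431640625? YES
  n = 338: C(338, 7) = 93935323022736; 93935323022736 < 95367431640625? YES
  n = 339: C(339, 7) = 95915887062372; 95915887062372 < 95367431640625? NO
  n = 340: C(340, 7) = 97932136940560; 97932136940560 < 95367431640625? NO
The largest n with C(n, 7) < 95367431640625 is n = 338 (where E[X] = 93935323022736/95367431640625 ≈ 0.9850). Hence R_5(7) > 338, i.e. R_5(7) ≥ 339.

Largest n = 338; hence R_5(7) > 338.


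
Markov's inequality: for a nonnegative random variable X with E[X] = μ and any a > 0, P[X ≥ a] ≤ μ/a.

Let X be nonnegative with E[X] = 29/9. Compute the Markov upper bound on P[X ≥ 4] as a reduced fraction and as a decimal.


μ = E[X] = 29/9, a = 4.
Markov: P[X ≥ 4] ≤ μ/a = (29/9)/4 = 29/36.
Numerically: ≈ 0.805556.
(Since a = 4 > μ = 3.222222, the bound 29/36 is < 1 and informative.)

P[X ≥ 4] ≤ 29/36 ≈ 0.805556.


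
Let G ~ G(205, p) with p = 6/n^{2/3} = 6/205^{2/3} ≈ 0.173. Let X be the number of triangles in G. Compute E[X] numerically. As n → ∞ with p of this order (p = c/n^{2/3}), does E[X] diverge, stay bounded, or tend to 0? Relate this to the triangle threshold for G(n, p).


Number of potential triangles: C(205, 3) = 1414910.
Each occurs with probability p³ ≈ (0.173)³ ≈ 5.13980e-03.
By linearity: E[X] = C(205, 3)·p³ ≈ 1414910 · 5.13980e-03 ≈ 7272.351.
Since α = 2/3 < 1, p = c/n^{2/3} ≫ 1/n is above the triangle threshold p ~ 1/n. Asymptotically E[X] ~ (c³/6)·n^{3(1−α)} = (6³/6)·n^{1} → ∞; triangles are abundant w.h.p.

E[X] ≈ 7272.351; in regime p = Θ(1/n^{2/3}) E[X] diverges (above the triangle threshold p ~ 1/n).


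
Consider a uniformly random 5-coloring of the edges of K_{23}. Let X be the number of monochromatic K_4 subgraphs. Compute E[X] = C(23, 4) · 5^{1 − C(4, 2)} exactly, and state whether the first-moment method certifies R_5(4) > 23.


E[X] = C(23, 4) · 5^{1 − 6} = 8855 · 5^{−5} = 8855/3125.
As a reduced fraction: E[X] = 1771/625 ≈ 2.8336000.
Is E[X] < 1? NO.
Since E[X] ≥ 1, the first-moment bound is inconclusive at n = 23; it does NOT by itself certify R_5(4) > 23.

E[X] = 1771/625 ≈ 2.8336000; E[X] ≥ 1; first-moment method inconclusive here.


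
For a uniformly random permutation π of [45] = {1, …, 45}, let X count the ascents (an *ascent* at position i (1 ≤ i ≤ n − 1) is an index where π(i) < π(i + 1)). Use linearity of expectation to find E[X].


Write X = Σ X_I over i = 1, …, 44, with X_I the indicator of one ascent.
There are 44 indicators.
For each fixed i, the pair (π(i), π(i+1)) is a uniformly random ordered pair of distinct values from {1, …, 45}; by symmetry P[π(i) < π(i+1)] = 1/2.
By linearity: E[X] = 44 · (1/2) = (45 − 1) · (1/2) = 22 ≈ 22.000.

E[X] = 22 = 22.000.


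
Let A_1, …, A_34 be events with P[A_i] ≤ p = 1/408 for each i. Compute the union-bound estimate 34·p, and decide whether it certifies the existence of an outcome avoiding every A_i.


Union bound: P[∪_{i=1}^{34} A_i] ≤ Σ_i P[A_i] ≤ 34·p = 34·(1/408) = 1/12.
Numerically: 1/12 ≈ 0.08333.
Is 1/12 < 1? YES.
Since P[∪ A_i] ≤ 1/12 < 1, the complement has P[∩ A_i^c] ≥ 1 − 1/12 = 11/12 > 0, so some outcome avoids every A_i.

34·p = 1/12 ≈ 0.08333; existence CERTIFIED by the union bound.


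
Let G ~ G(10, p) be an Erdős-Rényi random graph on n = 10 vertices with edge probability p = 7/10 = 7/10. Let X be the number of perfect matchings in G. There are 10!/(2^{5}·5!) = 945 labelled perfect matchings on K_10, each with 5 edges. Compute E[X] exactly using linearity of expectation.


K_10 has 10!/(2^{5}·5!) = 945 labelled perfect matchings.
For each such perfect matching H, let X_H = 1 if all 5 edges of H are present in G. Then P[X_H = 1] = p^{5} = (7/10)^{5} = 16807/100000.
By linearity: E[X] = Σ_H E[X_H] = 945 · p^{5} = 945 · 16807/100000 = 3176523/20000.
Numerically: E[X] ≈ 158.8.

E[X] = 945 · (7/10)^{5} = 3176523/20000 ≈ 158.8.


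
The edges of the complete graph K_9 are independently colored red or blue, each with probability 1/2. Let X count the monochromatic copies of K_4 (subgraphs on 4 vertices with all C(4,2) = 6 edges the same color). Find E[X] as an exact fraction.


Let X = Σ_S X_S over the C(9, 4) = 126 subsets S of size 4, where X_S = 1 if the K_4 on S is monochromatic.
For a fixed S, the K_4 on S has C(4, 2) = 6 edges. P[all 6 edges red] = (1/2)^6, and likewise for blue, so P[monochromatic] = 2·(1/2)^6 = 2^{1 − 6} = 1/32.
By linearity of expectation: E[X] = C(9, 4) · 2^{1 − 6} = 126 · 1/32 = 63/16.
Numerically: E[X] ≈ 3.938.

E[X] = C(9,4)·2^(1−C(4,2)) = 63/16 ≈ 3.938.


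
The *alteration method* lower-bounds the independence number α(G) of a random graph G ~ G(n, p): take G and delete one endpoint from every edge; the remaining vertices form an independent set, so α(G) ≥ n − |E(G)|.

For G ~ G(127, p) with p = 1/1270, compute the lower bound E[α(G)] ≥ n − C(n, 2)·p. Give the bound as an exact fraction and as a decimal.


E[|E(G)|] = C(127, 2)·p = 8001 · (1/1270) = 63/10.
E[α(G)] ≥ n − E[|E(G)|] = 127 − 63/10 = 1207/10.
Numerically: ≈ 120.700000.
(This is only a lower bound; the true E[α(G)] may be larger.)

E[α(G)] ≥ 1207/10 ≈ 120.700000.


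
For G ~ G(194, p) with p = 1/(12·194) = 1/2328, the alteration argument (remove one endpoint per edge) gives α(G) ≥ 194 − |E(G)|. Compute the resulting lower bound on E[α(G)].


E[|E(G)|] = C(194, 2)·p = 18721 · (1/2328) = 193/24.
E[α(G)] ≥ n − E[|E(G)|] = 194 − 193/24 = 4463/24.
Numerically: ≈ 185.95833.
(This is only a lower bound; the true E[α(G)] may be larger.)

E[α(G)] ≥ 4463/24 ≈ 185.95833.


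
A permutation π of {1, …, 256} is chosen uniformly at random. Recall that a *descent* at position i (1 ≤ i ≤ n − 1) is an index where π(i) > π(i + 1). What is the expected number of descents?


Write X = Σ X_I over i = 1, …, 255, with X_I the indicator of one descent.
There are 255 indicators.
For each fixed i, the pair (π(i), π(i+1)) is a uniformly random ordered pair of distinct values from {1, …, 256}; by symmetry P[π(i) > π(i+1)] = 1/2.
By linearity: E[X] = 255 · (1/2) = (256 − 1) · (1/2) = 255/2 ≈ 127.500000.

E[X] = 255/2 = 127.500000.


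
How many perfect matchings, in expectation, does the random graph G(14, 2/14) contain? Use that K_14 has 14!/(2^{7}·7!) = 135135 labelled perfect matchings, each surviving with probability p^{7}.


K_14 has 14!/(2^{7}·7!) = 135135 labelled perfect matchings.
For each such perfect matching H, let X_H = 1 if all 7 edges of H are present in G. Then P[X_H = 1] = p^{7} = (1/7)^{7} = 1/823543.
By linearity: E[X] = Σ_H E[X_H] = 135135 · p^{7} = 135135 · 1/823543 = 19305/117649.
Numerically: E[X] ≈ 0.16409.

E[X] = 135135 · (1/7)^{7} = 19305/117649 ≈ 0.16409.


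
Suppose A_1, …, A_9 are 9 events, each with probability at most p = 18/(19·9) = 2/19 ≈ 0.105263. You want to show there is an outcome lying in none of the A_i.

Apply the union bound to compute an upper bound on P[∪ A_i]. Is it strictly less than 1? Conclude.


Union bound: P[∪_{i=1}^{9} A_i] ≤ Σ_i P[A_i] ≤ 9·p = 9·(2/19) = 18/19.
Numerically: 18/19 ≈ 0.947368.
Is 18/19 < 1? YES.
Since P[∪ A_i] ≤ 18/19 < 1, the complement has P[∩ A_i^c] ≥ 1 − 18/19 = 1/19 > 0, so some outcome avoids every A_i.

9·p = 18/19 ≈ 0.947368; existence CERTIFIED by the union bound.


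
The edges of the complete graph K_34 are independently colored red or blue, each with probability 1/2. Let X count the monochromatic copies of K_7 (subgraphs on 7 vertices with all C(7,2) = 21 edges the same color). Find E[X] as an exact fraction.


Let X = Σ_S X_S over the C(34, 7) = 5379616 subsets S of size 7, where X_S = 1 if the K_7 on S is monochromatic.
For a fixed S, the K_7 on S has C(7, 2) = 21 edges. P[all 21 edges red] = (1/2)^21, and likewise for blue, so P[monochromatic] = 2·(1/2)^21 = 2^{1 − 21} = 1/1048576.
By linearity: E[X] = C(34, 7) · 2^{1 − 21} = 5379616 · 1/1048576 = 168113/32768.
Numerically: E[X] ≈ 5.130.

E[X] = C(34,7)·2^(1−C(7,2)) = 168113/32768 ≈ 5.130.


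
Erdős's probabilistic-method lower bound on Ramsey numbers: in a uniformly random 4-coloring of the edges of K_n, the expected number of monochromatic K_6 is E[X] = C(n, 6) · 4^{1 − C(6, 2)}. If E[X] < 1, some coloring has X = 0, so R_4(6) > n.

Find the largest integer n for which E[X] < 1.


We need C(n, 6) · 4^{1 − 15} < 1, i.e. C(n, 6) < 4^{15 − 1} = 268435456.
Check values of n near the boundary:
  n = 74: C(74, 6) = 185250786; 185250786 < 268435456? YES
  n = 75: C(75, 6) = 201359550; 201359550 < 268435456? YES
  n = 76: C(76, 6) = 218618940; 218618940 < 268435456? YES
  n = 77: C(77, 6) = 237093780; 237093780 < 268435456? YES
  n = 78: C(78, 6) = 256851595; 256851595 < 268435456? YES
  n = 79: C(79, 6) = 277962685; 277962685 < 268435456? NO
  n = 80: C(80, 6) = 300500200; 300500200 < 268435456? NO
  n = 81: C(81, 6) = 324540216; 324540216 < 268435456? NO
The largest n with C(n, 6) < 268435456 is n = 78 (where E[X] = 256851595/268435456 ≈ 0.95685). Hence R_4(6) > 78, i.e. R_4(6) ≥ 79.

Largest n = 78; hence R_4(6) > 78.


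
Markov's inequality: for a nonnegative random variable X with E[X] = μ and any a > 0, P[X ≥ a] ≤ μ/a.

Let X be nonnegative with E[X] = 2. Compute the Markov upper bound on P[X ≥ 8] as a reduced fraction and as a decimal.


μ = E[X] = 2, a = 8.
Markov: P[X ≥ 8] ≤ μ/a = (2)/8 = 1/4.
Numerically: ≈ 0.250000.
(Since a = 8 > μ = 2.000000, the bound 1/4 is < 1 and informative.)

P[X ≥ 8] ≤ 1/4 ≈ 0.250000.


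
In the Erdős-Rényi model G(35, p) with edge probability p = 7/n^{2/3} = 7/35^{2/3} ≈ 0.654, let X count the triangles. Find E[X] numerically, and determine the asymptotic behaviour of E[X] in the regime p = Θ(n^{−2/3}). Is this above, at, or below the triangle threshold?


Number of potential triangles: C(35, 3) = 6545.
Each occurs with probability p³ ≈ (0.654)³ ≈ 2.80000e-01.
By linearity: E[X] = C(35, 3)·p³ ≈ 6545 · 2.80000e-01 ≈ 1832.600.
Since α = 2/3 < 1, p = c/n^{2/3} ≫ 1/n is above the triangle threshold p ~ 1/n. Asymptotically E[X] ~ (c³/6)·n^{3(1−α)} = (7³/6)·n^{1} → ∞; triangles are abundant w.h.p.

E[X] ≈ 1832.600; in regime p = Θ(1/n^{2/3}) E[X] diverges (above the triangle threshold p ~ 1/n).


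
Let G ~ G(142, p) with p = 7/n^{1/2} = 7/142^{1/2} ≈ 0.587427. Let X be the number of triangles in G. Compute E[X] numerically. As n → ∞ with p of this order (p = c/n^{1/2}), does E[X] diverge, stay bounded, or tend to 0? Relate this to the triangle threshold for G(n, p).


Number of potential triangles: C(142, 3) = 467180.
Each occurs with probability p³ ≈ (0.587427)³ ≈ 2.02703666e-01.
By linearity: E[X] = C(142, 3)·p³ ≈ 467180 · 2.02703666e-01 ≈ 94699.098740.
Since α = 1/2 < 1, p = c/n^{1/2} ≫ 1/n is above the triangle threshold p ~ 1/n. Asymptotically E[X] ~ (c³/6)·n^{3(1−α)} = (7³/6)·n^{1.5} → ∞; triangles are abundant w.h.p.

E[X] ≈ 94699.098740; in regime p = Θ(1/n^{1/2}) E[X] diverges (above the triangle threshold p ~ 1/n).


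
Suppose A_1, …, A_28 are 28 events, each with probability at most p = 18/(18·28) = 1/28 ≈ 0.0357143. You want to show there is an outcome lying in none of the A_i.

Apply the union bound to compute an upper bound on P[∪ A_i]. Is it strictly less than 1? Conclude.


Union bound: P[∪_{i=1}^{28} A_i] ≤ Σ_i P[A_i] ≤ 28·p = 28·(1/28) = 1.
Numerically: 1 ≈ 1.0000000.
Is 1 < 1? NO.
Since the bound 1 is ≥ 1, the union bound is uninformative here; it does NOT by itself certify existence.

28·p = 1 ≈ 1.0000000; existence NOT certified by the union bound.


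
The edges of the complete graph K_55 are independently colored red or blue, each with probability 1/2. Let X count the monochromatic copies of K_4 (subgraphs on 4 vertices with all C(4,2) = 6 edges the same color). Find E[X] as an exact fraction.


Let X = Σ_S X_S over the C(55, 4) = 341055 subsets S of size 4, where X_S = 1 if the K_4 on S is monochromatic.
For a fixed S, the K_4 on S has C(4, 2) = 6 edges. P[all 6 edges red] = (1/2)^6, and likewise for blue, so P[monochromatic] = 2·(1/2)^6 = 2^{1 − 6} = 1/32.
By linearity of expectation: E[X] = C(55, 4) · 2^{1 − 6} = 341055 · 1/32 = 341055/32.
Numerically: E[X] ≈ 10657.968750.

E[X] = C(55,4)·2^(1−C(4,2)) = 341055/32 ≈ 10657.968750.


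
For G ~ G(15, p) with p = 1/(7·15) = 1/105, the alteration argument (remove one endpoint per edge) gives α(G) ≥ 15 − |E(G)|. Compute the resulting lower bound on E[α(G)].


E[|E(G)|] = C(15, 2)·p = 105 · (1/105) = 1.
E[α(G)] ≥ n − E[|E(G)|] = 15 − 1 = 14.
Numerically: ≈ 14.0000.
(This is only a lower bound; the true E[α(G)] may be larger.)

E[α(G)] ≥ 14 ≈ 14.0000.


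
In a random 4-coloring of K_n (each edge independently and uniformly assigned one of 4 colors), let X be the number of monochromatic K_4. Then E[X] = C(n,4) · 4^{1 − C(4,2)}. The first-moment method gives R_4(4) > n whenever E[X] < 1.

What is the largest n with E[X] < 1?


We need C(n, 4) · 4^{1 − 6} < 1, i.e. C(n, 4) < 4^{6 − 1} = 1024.
Check values of n near the boundary:
  n = 13: C(13, 4) = 715; 715 < 1024? YES
  n = 14: C(14, 4) = 1001; 1001 < 1024? YES
  n = 15: C(15, 4) = 1365; 1365 < 1024? NO
The largest n with C(n, 4) < 1024 is n = 14 (where E[X] = 1001/1024 ≈ 0.978). Hence R_4(4) > 14, i.e. R_4(4) ≥ 15.

Largest n = 14; hence R_4(4) > 14.


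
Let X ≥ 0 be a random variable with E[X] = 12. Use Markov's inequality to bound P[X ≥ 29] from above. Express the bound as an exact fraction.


μ = E[X] = 12, a = 29.
Markov: P[X ≥ 29] ≤ μ/a = (12)/29 = 12/29.
Numerically: ≈ 0.413793.
(Since a = 29 > μ = 12.000000, the bound 12/29 is < 1 and informative.)

P[X ≥ 29] ≤ 12/29 ≈ 0.413793.


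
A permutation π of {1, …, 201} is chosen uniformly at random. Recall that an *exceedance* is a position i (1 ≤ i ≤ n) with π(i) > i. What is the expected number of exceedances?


Write X = Σ_{i=1}^{201} X_i, where X_i = 1_{π(i) > i}.
For each fixed i, π(i) is uniform over {1, …, 201} (marginal of a uniform permutation), so P[π(i) > i] = (n − i)/n. Summing: Σ_{i=1}^{201} (n − i)/n = (0 + 1 + … + 200)/201 = 201(201 − 1)/(2·201) = (201 − 1)/2.
Hence E[X] = Σ_{i=1}^{201} (201 − i)/201 = 100 ≈ 100.00000.

E[X] = 100 = 100.00000.


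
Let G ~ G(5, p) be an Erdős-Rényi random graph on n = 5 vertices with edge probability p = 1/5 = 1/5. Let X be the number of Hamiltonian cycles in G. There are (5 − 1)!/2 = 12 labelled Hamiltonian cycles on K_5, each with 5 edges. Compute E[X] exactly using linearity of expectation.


K_5 has (5 − 1)!/2 = 12 labelled Hamiltonian cycles.
For each such Hamiltonian cycle H, let X_H = 1 if all 5 edges of H are present in G. Then P[X_H = 1] = p^{5} = (1/5)^{5} = 1/3125.
By linearity: E[X] = Σ_H E[X_H] = 12 · p^{5} = 12 · 1/3125 = 12/3125.
Numerically: E[X] ≈ 0.00384.

E[X] = 12 · (1/5)^{5} = 12/3125 ≈ 0.00384.


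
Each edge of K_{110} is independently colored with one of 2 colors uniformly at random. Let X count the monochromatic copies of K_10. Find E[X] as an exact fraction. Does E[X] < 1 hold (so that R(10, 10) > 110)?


E[X] = C(110, 10) · 2^{1 − 45} = 46897636623981 · 2^{−44} = 46897636623981/17592186044416.
As a reduced fraction: E[X] = 46897636623981/17592186044416 ≈ 2.665822.
Is E[X] < 1? NO.
Since E[X] ≥ 1, the first-moment bound is inconclusive at n = 110; it does NOT by itself certify R(10, 10) > 110.

E[X] = 46897636623981/17592186044416 ≈ 2.665822; E[X] ≥ 1; first-moment method inconclusive here.


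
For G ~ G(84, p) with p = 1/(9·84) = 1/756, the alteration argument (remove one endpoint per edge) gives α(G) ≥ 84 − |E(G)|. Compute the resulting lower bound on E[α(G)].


E[|E(G)|] = C(84, 2)·p = 3486 · (1/756) = 83/18.
E[α(G)] ≥ n − E[|E(G)|] = 84 − 83/18 = 1429/18.
Numerically: ≈ 79.3889.
(This is only a lower bound; the true E[α(G)] may be larger.)

E[α(G)] ≥ 1429/18 ≈ 79.3889.


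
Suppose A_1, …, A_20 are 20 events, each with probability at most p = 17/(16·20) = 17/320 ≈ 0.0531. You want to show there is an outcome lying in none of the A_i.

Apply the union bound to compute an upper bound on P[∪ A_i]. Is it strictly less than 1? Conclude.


Union bound: P[∪_{i=1}^{20} A_i] ≤ Σ_i P[A_i] ≤ 20·p = 20·(17/320) = 17/16.
Numerically: 17/16 ≈ 1.0625.
Is 17/16 < 1? NO.
Since the bound 17/16 is ≥ 1, the union bound is uninformative here; it does NOT by itself certify existence.

20·p = 17/16 ≈ 1.0625; existence NOT certified by the union bound.


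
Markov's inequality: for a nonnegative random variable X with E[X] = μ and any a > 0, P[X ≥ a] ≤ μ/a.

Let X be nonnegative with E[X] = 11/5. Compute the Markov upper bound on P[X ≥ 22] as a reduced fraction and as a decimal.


μ = E[X] = 11/5, a = 22.
Markov: P[X ≥ 22] ≤ μ/a = (11/5)/22 = 1/10.
Numerically: ≈ 0.1000.
(Since a = 22 > μ = 2.2000, the bound 1/10 is < 1 and informative.)

P[X ≥ 22] ≤ 1/10 ≈ 0.1000.


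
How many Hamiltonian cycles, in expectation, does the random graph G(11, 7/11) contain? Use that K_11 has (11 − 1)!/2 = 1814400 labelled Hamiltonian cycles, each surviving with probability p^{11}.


K_11 has (11 − 1)!/2 = 1814400 labelled Hamiltonian cycles.
For each such Hamiltonian cycle H, let X_H = 1 if all 11 edges of H are present in G. Then P[X_H = 1] = p^{11} = (7/11)^{11} = 1977326743/285311670611.
By linearity: E[X] = Σ_H E[X_H] = 1814400 · p^{11} = 1814400 · 1977326743/285311670611 = 3587661642499200/285311670611.
Numerically: E[X] ≈ 12574.5.

E[X] = 1814400 · (7/11)^{11} = 3587661642499200/285311670611 ≈ 12574.5.


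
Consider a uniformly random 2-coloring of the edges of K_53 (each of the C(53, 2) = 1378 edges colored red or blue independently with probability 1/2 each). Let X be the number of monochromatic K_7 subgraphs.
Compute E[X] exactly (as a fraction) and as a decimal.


Let X = Σ_S X_S over the C(53, 7) = 154143080 subsets S of size 7, where X_S = 1 if the K_7 on S is monochromatic.
For a fixed S, the K_7 on S has C(7, 2) = 21 edges. P[all 21 edges red] = (1/2)^21, and likewise for blue, so P[monochromatic] = 2·(1/2)^21 = 2^{1 − 21} = 1/1048576.
Summing: E[X] = C(53, 7) · 2^{1 − 21} = 154143080 · 1/1048576 = 19267885/131072.
Numerically: E[X] ≈ 147.00230.

E[X] = C(53,7)·2^(1−C(7,2)) = 19267885/131072 ≈ 147.00230.


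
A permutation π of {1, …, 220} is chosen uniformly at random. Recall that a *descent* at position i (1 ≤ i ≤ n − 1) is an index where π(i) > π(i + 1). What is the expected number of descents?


Write X = Σ X_I over i = 1, …, 219, with X_I the indicator of one descent.
There are 219 indicators.
For each fixed i, the pair (π(i), π(i+1)) is a uniformly random ordered pair of distinct values from {1, …, 220}; by symmetry P[π(i) > π(i+1)] = 1/2.
By linearity: E[X] = 219 · (1/2) = (220 − 1) · (1/2) = 219/2 ≈ 109.5000.

E[X] = 219/2 = 109.5000.


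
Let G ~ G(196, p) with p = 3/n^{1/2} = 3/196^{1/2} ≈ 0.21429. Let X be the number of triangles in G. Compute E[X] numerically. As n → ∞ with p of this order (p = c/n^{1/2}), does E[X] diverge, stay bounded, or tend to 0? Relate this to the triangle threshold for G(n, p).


Number of potential triangles: C(196, 3) = 1235780.
Each occurs with probability p³ ≈ (0.21429)³ ≈ 9.8396501e-03.
By linearity: E[X] = C(196, 3)·p³ ≈ 1235780 · 9.8396501e-03 ≈ 12159.64286.
Since α = 1/2 < 1, p = c/n^{1/2} ≫ 1/n is above the triangle threshold p ~ 1/n. Asymptotically E[X] ~ (c³/6)·n^{3(1−α)} = (3³/6)·n^{1.5} → ∞; triangles are abundant w.h.p.

E[X] ≈ 12159.64286; in regime p = Θ(1/n^{1/2}) E[X] diverges (above the triangle threshold p ~ 1/n).


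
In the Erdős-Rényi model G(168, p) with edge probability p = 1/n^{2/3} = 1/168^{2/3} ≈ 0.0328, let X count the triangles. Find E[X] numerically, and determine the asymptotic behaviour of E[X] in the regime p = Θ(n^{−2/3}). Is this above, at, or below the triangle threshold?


Number of potential triangles: C(168, 3) = 776216.
Each occurs with probability p³ ≈ (0.0328)³ ≈ 3.54308e-05.
By linearity: E[X] = C(168, 3)·p³ ≈ 776216 · 3.54308e-05 ≈ 27.502.
Since α = 2/3 < 1, p = c/n^{2/3} ≫ 1/n is above the triangle threshold p ~ 1/n. Asymptotically E[X] ~ (c³/6)·n^{3(1−α)} = (1³/6)·n^{1} → ∞; triangles are abundant w.h.p.

E[X] ≈ 27.502; in regime p = Θ(1/n^{2/3}) E[X] diverges (above the triangle threshold p ~ 1/n).


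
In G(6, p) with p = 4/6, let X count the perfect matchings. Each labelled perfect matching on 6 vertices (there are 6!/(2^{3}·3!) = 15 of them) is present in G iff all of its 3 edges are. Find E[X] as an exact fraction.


K_6 has 6!/(2^{3}·3!) = 15 labelled perfect matchings.
For each such perfect matching H, let X_H = 1 if all 3 edges of H are present in G. Then P[X_H = 1] = p^{3} = (2/3)^{3} = 8/27.
Summing the indicators: E[X] = Σ_H E[X_H] = 15 · p^{3} = 15 · 8/27 = 40/9.
Numerically: E[X] ≈ 4.44444.

E[X] = 15 · (2/3)^{3} = 40/9 ≈ 4.44444.


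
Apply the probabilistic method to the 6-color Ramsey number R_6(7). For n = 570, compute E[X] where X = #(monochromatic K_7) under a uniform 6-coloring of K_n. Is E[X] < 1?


E[X] = C(570, 7) · 6^{1 − 21} = 3737936877831720 · 6^{−20} = 3737936877831720/3656158440062976.
As a reduced fraction: E[X] = 5768421107765/5642219814912 ≈ 1.02237.
Is E[X] < 1? NO.
Since E[X] ≥ 1, the first-moment bound is inconclusive at n = 570; it does NOT by itself certify R_6(7) > 570.

E[X] = 5768421107765/5642219814912 ≈ 1.02237; E[X] ≥ 1; first-moment method inconclusive here.


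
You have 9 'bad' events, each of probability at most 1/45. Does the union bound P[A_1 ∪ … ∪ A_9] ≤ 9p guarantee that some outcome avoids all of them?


Union bound: P[∪_{i=1}^{9} A_i] ≤ Σ_i P[A_i] ≤ 9·p = 9·(1/45) = 1/5.
Numerically: 1/5 ≈ 0.2000.
Is 1/5 < 1? YES.
Since P[∪ A_i] ≤ 1/5 < 1, the complement has P[∩ A_i^c] ≥ 1 − 1/5 = 4/5 > 0, so some outcome avoids every A_i.

9·p = 1/5 ≈ 0.2000; existence CERTIFIED by the union bound.


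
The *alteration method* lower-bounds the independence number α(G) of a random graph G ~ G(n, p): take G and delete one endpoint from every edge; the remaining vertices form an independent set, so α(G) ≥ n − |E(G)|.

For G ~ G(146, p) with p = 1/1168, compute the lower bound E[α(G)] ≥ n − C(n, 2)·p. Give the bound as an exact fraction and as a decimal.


E[|E(G)|] = C(146, 2)·p = 10585 · (1/1168) = 145/16.
E[α(G)] ≥ n − E[|E(G)|] = 146 − 145/16 = 2191/16.
Numerically: ≈ 136.9375.
(This is only a lower bound; the true E[α(G)] may be larger.)

E[α(G)] ≥ 2191/16 ≈ 136.9375.


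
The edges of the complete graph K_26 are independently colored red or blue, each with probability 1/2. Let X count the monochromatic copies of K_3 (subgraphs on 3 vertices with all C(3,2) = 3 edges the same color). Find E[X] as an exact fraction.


Let X = Σ_S X_S over the C(26, 3) = 2600 subsets S of size 3, where X_S = 1 if the K_3 on S is monochromatic.
For a fixed S, the K_3 on S has C(3, 2) = 3 edges. P[all 3 edges red] = (1/2)^3, and likewise for blue, so P[monochromatic] = 2·(1/2)^3 = 2^{1 − 3} = 1/4.
Summing: E[X] = C(26, 3) · 2^{1 − 3} = 2600 · 1/4 = 650.
Numerically: E[X] ≈ 650.000000.

E[X] = C(26,3)·2^(1−C(3,2)) = 650 ≈ 650.000000.


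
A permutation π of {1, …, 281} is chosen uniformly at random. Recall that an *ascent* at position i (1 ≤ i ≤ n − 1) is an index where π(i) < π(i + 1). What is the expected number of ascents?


Write X = Σ X_I over i = 1, …, 280, with X_I the indicator of one ascent.
There are 280 indicators.
For each fixed i, the pair (π(i), π(i+1)) is a uniformly random ordered pair of distinct values from {1, …, 281}; by symmetry P[π(i) < π(i+1)] = 1/2.
By linearity: E[X] = 280 · (1/2) = (281 − 1) · (1/2) = 140 ≈ 140.0000.

E[X] = 140 = 140.0000.


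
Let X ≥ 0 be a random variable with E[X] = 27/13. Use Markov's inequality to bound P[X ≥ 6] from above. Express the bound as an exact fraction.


μ = E[X] = 27/13, a = 6.
Markov: P[X ≥ 6] ≤ μ/a = (27/13)/6 = 9/26.
Numerically: ≈ 0.346154.
(Since a = 6 > μ = 2.076923, the bound 9/26 is < 1 and informative.)

P[X ≥ 6] ≤ 9/26 ≈ 0.346154.


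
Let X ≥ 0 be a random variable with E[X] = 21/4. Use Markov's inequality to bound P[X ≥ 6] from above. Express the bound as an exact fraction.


μ = E[X] = 21/4, a = 6.
Markov: P[X ≥ 6] ≤ μ/a = (21/4)/6 = 7/8.
Numerically: ≈ 0.87500.
(Since a = 6 > μ = 5.25000, the bound 7/8 is < 1 and informative.)

P[X ≥ 6] ≤ 7/8 ≈ 0.87500.


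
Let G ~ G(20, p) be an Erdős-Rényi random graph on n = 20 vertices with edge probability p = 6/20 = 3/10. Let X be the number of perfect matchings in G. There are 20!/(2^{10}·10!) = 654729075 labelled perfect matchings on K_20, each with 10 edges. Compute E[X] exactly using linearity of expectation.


K_20 has 20!/(2^{10}·10!) = 654729075 labelled perfect matchings.
For each such perfect matching H, let X_H = 1 if all 10 edges of H are present in G. Then P[X_H = 1] = p^{10} = (3/10)^{10} = 59049/10000000000.
By linearity: E[X] = Σ_H E[X_H] = 654729075 · p^{10} = 654729075 · 59049/10000000000 = 1546443885987/400000000.
Numerically: E[X] ≈ 3866.

E[X] = 654729075 · (3/10)^{10} = 1546443885987/400000000 ≈ 3866.


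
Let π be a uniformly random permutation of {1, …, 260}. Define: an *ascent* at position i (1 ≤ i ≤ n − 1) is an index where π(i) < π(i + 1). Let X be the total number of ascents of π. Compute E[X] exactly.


Write X = Σ X_I over i = 1, …, 259, with X_I the indicator of one ascent.
There are 259 indicators.
For each fixed i, the pair (π(i), π(i+1)) is a uniformly random ordered pair of distinct values from {1, …, 260}; by symmetry P[π(i) < π(i+1)] = 1/2.
By linearity: E[X] = 259 · (1/2) = (260 − 1) · (1/2) = 259/2 ≈ 129.500000.

E[X] = 259/2 = 129.500000.


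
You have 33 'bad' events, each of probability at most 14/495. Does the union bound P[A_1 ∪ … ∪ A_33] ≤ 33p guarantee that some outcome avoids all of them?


Union bound: P[∪_{i=1}^{33} A_i] ≤ Σ_i P[A_i] ≤ 33·p = 33·(14/495) = 14/15.
Numerically: 14/15 ≈ 0.9333333.
Is 14/15 < 1? YES.
Since P[∪ A_i] ≤ 14/15 < 1, the complement has P[∩ A_i^c] ≥ 1 − 14/15 = 1/15 > 0, so some outcome avoids every A_i.

33·p = 14/15 ≈ 0.9333333; existence CERTIFIED by the union bound.


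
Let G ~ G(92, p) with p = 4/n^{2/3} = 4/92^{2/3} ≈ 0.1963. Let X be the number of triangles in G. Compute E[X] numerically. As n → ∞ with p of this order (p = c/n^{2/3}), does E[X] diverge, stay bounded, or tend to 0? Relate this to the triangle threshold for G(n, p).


Number of potential triangles: C(92, 3) = 125580.
Each occurs with probability p³ ≈ (0.1963)³ ≈ 7.561437e-03.
By linearity: E[X] = C(92, 3)·p³ ≈ 125580 · 7.561437e-03 ≈ 949.5652.
Since α = 2/3 < 1, p = c/n^{2/3} ≫ 1/n is above the triangle threshold p ~ 1/n. Asymptotically E[X] ~ (c³/6)·n^{3(1−α)} = (4³/6)·n^{1} → ∞; triangles are abundant w.h.p.

E[X] ≈ 949.5652; in regime p = Θ(1/n^{2/3}) E[X] diverges (above the triangle threshold p ~ 1/n).


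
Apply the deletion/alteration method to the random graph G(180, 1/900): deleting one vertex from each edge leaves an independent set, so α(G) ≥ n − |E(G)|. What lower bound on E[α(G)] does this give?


E[|E(G)|] = C(180, 2)·p = 16110 · (1/900) = 179/10.
E[α(G)] ≥ n − E[|E(G)|] = 180 − 179/10 = 1621/10.
Numerically: ≈ 162.1000.
(This is only a lower bound; the true E[α(G)] may be larger.)

E[α(G)] ≥ 1621/10 ≈ 162.1000.


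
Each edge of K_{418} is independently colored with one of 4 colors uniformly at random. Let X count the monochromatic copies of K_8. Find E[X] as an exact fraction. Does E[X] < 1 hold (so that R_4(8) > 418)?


E[X] = C(418, 8) · 4^{1 − 28} = 21608403021078588 · 4^{−27} = 21608403021078588/18014398509481984.
As a reduced fraction: E[X] = 5402100755269647/4503599627370496 ≈ 1.1995073.
Is E[X] < 1? NO.
Since E[X] ≥ 1, the first-moment bound is inconclusive at n = 418; it does NOT by itself certify R_4(8) > 418.

E[X] = 5402100755269647/4503599627370496 ≈ 1.1995073; E[X] ≥ 1; first-moment method inconclusive here.


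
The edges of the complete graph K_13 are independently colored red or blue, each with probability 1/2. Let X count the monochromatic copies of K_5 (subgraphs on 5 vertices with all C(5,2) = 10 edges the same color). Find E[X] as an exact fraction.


Let X = Σ_S X_S over the C(13, 5) = 1287 subsets S of size 5, where X_S = 1 if the K_5 on S is monochromatic.
For a fixed S, the K_5 on S has C(5, 2) = 10 edges. P[all 10 edges red] = (1/2)^10, and likewise for blue, so P[monochromatic] = 2·(1/2)^10 = 2^{1 − 10} = 1/512.
By linearity of expectation: E[X] = C(13, 5) · 2^{1 − 10} = 1287 · 1/512 = 1287/512.
Numerically: E[X] ≈ 2.513672.

E[X] = C(13,5)·2^(1−C(5,2)) = 1287/512 ≈ 2.513672.


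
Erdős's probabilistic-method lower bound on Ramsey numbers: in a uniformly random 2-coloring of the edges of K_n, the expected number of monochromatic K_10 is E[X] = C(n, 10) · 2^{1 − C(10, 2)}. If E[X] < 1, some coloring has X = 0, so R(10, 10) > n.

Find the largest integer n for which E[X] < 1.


We need C(n, 10) · 2^{1 − 45} < 1, i.e. C(n, 10) < 2^{45 − 1} = 17592186044416.
Check values of n near the boundary:
  n = 99: C(99, 10) = 15579278510796; 15579278510796 < 17592186044416? YES
  n = 100: C(100, 10) = 17310309456440; 17310309456440 < 17592186044416? YES
  n = 101: C(101, 10) = 19212541264840; 19212541264840 < 17592186044416? NO
  n = 102: C(102, 10) = 21300860967540; 21300860967540 < 17592186044416? NO
The largest n with C(n, 10) < 17592186044416 is n = 100 (where E[X] = 2163788682055/2199023255552 ≈ 0.9840). Hence R(10, 10) > 100, i.e. R(10, 10) ≥ 101.

Largest n = 100; hence R(10, 10) > 100.
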